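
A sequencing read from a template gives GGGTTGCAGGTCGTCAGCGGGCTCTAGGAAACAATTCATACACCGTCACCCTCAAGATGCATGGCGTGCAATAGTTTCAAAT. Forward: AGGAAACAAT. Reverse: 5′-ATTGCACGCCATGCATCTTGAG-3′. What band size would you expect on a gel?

47 bp

The forward primer matches the template at positions 26–35.
Taking the reverse complement of ATTGCACGCCATGCATCTTGAG gives CTCAAGATGCATGGCGTGCAAT, found at positions 51–72 on the template; the primer anneals here to the top strand with its 3' end pointing upstream.
Product length = (reverse-primer end) − (forward-primer start) + 1 = 72 − 26 + 1 = 47 bp.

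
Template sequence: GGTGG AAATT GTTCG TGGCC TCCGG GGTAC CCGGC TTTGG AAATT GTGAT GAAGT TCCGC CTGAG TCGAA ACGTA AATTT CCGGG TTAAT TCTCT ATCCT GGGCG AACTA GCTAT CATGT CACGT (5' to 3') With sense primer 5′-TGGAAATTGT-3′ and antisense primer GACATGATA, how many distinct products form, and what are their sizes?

The forward primer TGGAAATTGT matches the top strand at positions 3–12, 38–47.
The reverse primer's reverse complement is TATCATGTC, matching at positions 113–121.
Each forward site pairs with the reverse site to give a product ending at position 121: sizes 119, 84 bp.

Two products: 119 bp, 84 bp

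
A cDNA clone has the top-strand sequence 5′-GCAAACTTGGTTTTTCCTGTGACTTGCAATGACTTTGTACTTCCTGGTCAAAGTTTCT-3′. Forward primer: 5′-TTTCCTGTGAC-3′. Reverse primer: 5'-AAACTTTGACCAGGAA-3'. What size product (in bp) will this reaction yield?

Scanning the template, TTTCCTGTGAC occurs at positions 13–23; this primer anneals to the bottom strand there with its 3' end pointing downstream.
The reverse primer's reverse complement is TTCCTGGTCAAAGTTT, which matches the template at positions 41–56.
Product length = (reverse-primer end) − (forward-primer start) + 1 = 56 − 13 + 1 = 44 bp.

44 bp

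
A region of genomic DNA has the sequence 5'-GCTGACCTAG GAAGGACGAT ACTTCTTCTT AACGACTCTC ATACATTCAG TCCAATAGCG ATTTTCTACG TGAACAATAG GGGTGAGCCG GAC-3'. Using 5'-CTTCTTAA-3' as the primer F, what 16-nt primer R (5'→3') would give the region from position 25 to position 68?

5'-TAGAAAATCGCTATTG-3'

The product's 3' end on the top strand is position 68.
The reverse primer anneals to the top strand over positions 53–68, i.e. to CAATAGCGATTTTCTA.
Its sequence written 5'→3' is the reverse complement: TAGAAAATCGCTATTG.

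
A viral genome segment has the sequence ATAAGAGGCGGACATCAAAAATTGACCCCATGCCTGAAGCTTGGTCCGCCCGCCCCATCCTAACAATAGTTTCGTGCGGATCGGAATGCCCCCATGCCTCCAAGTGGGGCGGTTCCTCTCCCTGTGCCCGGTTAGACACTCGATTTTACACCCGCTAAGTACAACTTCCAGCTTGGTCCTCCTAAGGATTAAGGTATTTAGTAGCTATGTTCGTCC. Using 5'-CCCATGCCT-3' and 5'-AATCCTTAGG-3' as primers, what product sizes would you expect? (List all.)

The forward primer CCCATGCCT matches the top strand at positions 27–35, 91–99.
The reverse primer's reverse complement is CCTAAGGATT, matching at positions 181–190.
Each forward site pairs with the reverse site to give a product ending at position 190: sizes 164, 100 bp.

164 bp, 100 bp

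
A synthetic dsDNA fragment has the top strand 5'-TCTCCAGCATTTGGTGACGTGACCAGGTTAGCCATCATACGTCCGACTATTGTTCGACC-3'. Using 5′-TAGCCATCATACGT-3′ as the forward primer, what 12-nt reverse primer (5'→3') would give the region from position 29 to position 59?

The product's 3' end on the top strand is position 59.
The reverse primer anneals to the top strand over positions 48–59, i.e. to TATTGTTCGACC.
Its sequence written 5'→3' is the reverse complement: GGTCGAACAATA.

5'-GGTCGAACAATA-3'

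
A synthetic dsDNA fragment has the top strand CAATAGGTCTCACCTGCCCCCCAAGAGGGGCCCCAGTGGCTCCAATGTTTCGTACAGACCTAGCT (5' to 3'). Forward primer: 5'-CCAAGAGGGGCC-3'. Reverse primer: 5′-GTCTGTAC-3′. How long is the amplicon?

Forward primer CCAAGAGGGGCC is found on the top strand at positions 21–32.
The reverse primer's reverse complement is GTACAGAC, which matches the template at positions 52–59.
Amplicon spans positions 21–59: 39 bp.

39 bp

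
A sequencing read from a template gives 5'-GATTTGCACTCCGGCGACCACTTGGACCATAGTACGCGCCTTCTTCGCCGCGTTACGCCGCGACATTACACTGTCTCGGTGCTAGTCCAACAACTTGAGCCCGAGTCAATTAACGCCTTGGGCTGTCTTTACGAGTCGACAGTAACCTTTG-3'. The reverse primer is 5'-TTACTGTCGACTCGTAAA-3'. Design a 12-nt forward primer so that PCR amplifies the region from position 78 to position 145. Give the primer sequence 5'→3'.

The reverse primer's reverse complement TTTACGAGTCGACAGTAA matches the template at positions 128–145; the product starts at position 78.
The forward primer is identical to the top strand over positions 78–89: GGTGCTAGTCCA.

5'-GGTGCTAGTCCA-3'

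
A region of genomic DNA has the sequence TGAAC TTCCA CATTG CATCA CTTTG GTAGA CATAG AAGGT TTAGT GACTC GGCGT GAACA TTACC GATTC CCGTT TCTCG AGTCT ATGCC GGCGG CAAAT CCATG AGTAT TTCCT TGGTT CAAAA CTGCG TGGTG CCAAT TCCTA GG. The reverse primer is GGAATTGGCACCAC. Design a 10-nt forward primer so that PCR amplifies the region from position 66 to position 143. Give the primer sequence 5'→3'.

The reverse primer's reverse complement GTGGTGCCAATTCC matches the template at positions 130–143; the product starts at position 66.
The forward primer is identical to the top strand over positions 66–75: GATTCCCGTT.

5'-GATTCCCGTT-3'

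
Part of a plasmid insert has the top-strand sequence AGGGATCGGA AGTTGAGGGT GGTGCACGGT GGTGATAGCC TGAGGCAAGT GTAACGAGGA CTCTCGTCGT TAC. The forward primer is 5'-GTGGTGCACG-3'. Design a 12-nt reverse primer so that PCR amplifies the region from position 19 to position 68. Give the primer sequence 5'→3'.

5'-GACGAGAGTCCT-3'

The product's 3' end on the top strand is position 68.
The reverse primer anneals to the top strand over positions 57–68, i.e. to AGGACTCTCGTC.
Its sequence written 5'→3' is the reverse complement: GACGAGAGTCCT.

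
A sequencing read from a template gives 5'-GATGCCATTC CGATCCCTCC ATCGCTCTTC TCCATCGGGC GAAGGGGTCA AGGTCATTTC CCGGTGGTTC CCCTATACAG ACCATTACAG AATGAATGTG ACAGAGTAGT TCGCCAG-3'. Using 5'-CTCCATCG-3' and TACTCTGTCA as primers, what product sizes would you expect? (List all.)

92 bp, 79 bp

The forward primer CTCCATCG matches the top strand at positions 17–24, 30–37.
The reverse primer's reverse complement is TGACAGAGTA, matching at positions 99–108.
Each forward site pairs with the reverse site to give a product ending at position 108: sizes 92, 79 bp.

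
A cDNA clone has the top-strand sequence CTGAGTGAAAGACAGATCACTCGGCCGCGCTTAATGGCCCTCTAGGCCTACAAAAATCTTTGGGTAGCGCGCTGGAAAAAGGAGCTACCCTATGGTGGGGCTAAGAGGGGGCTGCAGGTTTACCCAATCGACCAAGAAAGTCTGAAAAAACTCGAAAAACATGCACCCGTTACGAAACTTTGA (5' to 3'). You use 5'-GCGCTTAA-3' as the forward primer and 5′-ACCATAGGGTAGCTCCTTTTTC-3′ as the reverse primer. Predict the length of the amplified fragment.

The forward primer matches the template at positions 27–34.
The reverse primer's reverse complement is GAAAAAGGAGCTACCCTATGGT, which matches the template at positions 75–96.
The product runs from position 27 to position 96, so its length is 96 − 27 + 1 = 70 bp.

70 bp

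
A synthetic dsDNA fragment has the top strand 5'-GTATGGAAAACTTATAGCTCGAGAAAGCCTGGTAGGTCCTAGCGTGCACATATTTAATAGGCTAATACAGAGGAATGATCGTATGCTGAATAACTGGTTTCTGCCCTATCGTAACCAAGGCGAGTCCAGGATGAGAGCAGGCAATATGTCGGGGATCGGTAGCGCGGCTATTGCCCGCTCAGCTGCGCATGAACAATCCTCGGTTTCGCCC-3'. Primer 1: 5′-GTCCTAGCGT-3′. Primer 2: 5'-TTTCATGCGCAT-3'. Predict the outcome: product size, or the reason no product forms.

No product — primer 2 has no binding site in the template.

Primer 2 (TTTCATGCGCAT) does not match the top strand, and its reverse complement ATGCGCATGAAA does not match either.
With no annealing site for primer 2, no amplification occurs.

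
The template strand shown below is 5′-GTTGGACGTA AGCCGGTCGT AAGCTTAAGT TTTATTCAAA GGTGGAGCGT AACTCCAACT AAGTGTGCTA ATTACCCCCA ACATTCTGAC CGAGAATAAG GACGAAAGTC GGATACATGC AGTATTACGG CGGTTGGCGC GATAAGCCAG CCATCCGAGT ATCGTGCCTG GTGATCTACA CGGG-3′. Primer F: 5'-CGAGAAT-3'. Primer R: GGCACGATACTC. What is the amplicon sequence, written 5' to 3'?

5'-CGAGAATAAGGACGAAAGTCGGATACATGCAGTATTACGGCGGTTGGCGCGATAAGCCAGCCATCCGAGTATCGTGCC-3'

The forward primer matches the template at positions 91–97.
Taking the reverse complement of GGCACGATACTC gives GAGTATCGTGCC, found at positions 157–168 on the template; the primer anneals here to the top strand with its 3' end pointing upstream.
The product is the template from position 91 through 168 (78 bp).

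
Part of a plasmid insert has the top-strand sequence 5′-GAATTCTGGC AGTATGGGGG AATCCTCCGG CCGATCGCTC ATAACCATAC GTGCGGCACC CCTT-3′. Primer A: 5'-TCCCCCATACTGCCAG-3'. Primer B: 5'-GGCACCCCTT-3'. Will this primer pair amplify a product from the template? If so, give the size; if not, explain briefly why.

Primer A (TCCCCCATACTGCCAG) has reverse complement CTGGCAGTATGGGGGA, which matches the top strand at positions 6–21; primer A anneals to the top strand there with its 3' end pointing upstream toward position 6.
Primer B (GGCACCCCTT) matches the top strand directly at positions 55–64; it anneals to the bottom strand with its 3' end pointing downstream toward position 64.
The 3' ends diverge (primer A extends toward position 1, primer B toward position 64), so the primers never converge on a shared product.

No product — the primers' 3' ends point away from each other.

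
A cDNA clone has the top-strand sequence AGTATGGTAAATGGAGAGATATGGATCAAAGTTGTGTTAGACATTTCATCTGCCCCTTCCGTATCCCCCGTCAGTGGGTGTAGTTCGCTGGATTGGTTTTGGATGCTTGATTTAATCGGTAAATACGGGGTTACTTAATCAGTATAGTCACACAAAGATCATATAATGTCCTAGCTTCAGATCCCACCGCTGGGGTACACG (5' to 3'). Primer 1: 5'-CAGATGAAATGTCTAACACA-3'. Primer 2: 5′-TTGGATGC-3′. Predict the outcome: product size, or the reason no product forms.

Primer 1 (CAGATGAAATGTCTAACACA) has reverse complement TGTGTTAGACATTTCATCTG, which matches the top strand at positions 33–52; primer 1 anneals to the top strand there with its 3' end pointing upstream toward position 33.
Primer 2 (TTGGATGC) matches the top strand directly at positions 99–106; it anneals to the bottom strand with its 3' end pointing downstream toward position 106.
The 3' ends diverge (primer 1 extends toward position 1, primer 2 toward position 201), so the primers never converge on a shared product.

No product — the primers' 3' ends point away from each other.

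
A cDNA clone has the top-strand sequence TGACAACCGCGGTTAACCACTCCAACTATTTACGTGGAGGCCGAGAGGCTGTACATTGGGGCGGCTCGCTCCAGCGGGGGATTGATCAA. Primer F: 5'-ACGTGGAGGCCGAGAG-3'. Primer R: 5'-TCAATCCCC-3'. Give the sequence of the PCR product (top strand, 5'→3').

Forward primer ACGTGGAGGCCGAGAG is found on the top strand at positions 32–47.
The reverse primer's reverse complement is GGGGATTGA, which matches the template at positions 77–85.
The product is the template from position 32 through 85 (54 bp).

5'-ACGTGGAGGCCGAGAGGCTGTACATTGGGGCGGCTCGCTCCAGCGGGGGATTGA-3'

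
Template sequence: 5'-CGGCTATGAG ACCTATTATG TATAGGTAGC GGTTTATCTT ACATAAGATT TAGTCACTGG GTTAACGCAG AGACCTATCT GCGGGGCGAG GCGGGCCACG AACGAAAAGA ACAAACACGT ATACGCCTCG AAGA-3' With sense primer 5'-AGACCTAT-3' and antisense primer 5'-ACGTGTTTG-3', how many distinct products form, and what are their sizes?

The forward primer AGACCTAT matches the top strand at positions 9–16, 71–78.
The reverse primer's reverse complement is CAAACACGT, matching at positions 112–120.
Each forward site pairs with the reverse site to give a product ending at position 120: sizes 112, 50 bp.

Two products: 112 bp, 50 bp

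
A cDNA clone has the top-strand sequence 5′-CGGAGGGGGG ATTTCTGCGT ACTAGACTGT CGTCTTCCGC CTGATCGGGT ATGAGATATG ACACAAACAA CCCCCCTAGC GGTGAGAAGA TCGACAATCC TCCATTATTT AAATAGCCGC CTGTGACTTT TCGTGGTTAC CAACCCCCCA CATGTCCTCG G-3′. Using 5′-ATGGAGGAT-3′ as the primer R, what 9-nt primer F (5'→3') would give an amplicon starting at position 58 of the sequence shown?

5'-ATGACACAA-3'

The reverse primer's reverse complement ATCCTCCAT matches the template at positions 97–105; the product starts at position 58.
The forward primer is identical to the top strand over positions 58–66: ATGACACAA.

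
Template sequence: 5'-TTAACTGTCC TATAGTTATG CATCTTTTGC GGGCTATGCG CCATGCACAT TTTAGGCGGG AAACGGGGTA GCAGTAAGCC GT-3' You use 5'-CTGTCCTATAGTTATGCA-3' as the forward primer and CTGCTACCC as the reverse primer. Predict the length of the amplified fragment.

70 bp

The forward primer matches the template at positions 5–22.
Reverse complement of the reverse primer: GGGTAGCAG. This occurs on the top strand at positions 66–74.
The product runs from position 5 to position 74, so its length is 74 − 5 + 1 = 70 bp.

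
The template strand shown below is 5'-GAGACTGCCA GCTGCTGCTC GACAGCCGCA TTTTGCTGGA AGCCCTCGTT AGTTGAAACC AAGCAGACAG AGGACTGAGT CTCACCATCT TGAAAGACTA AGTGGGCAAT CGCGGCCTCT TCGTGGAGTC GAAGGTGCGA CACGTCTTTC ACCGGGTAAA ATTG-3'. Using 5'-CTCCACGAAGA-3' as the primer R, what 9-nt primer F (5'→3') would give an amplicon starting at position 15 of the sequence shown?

The reverse primer's reverse complement TCTTCGTGGAG matches the template at positions 118–128; the product starts at position 15.
The forward primer is identical to the top strand over positions 15–23: CTGCTCGAC.

5'-CTGCTCGAC-3'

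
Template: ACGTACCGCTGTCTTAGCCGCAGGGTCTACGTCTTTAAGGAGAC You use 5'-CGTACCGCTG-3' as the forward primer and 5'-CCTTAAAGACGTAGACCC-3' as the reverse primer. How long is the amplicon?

39 bp

Scanning the template, CGTACCGCTG occurs at positions 2–11; this primer anneals to the bottom strand there with its 3' end pointing downstream.
Taking the reverse complement of CCTTAAAGACGTAGACCC gives GGGTCTACGTCTTTAAGG, found at positions 23–40 on the template; the primer anneals here to the top strand with its 3' end pointing upstream.
The product runs from position 2 to position 40, so its length is 40 − 2 + 1 = 39 bp.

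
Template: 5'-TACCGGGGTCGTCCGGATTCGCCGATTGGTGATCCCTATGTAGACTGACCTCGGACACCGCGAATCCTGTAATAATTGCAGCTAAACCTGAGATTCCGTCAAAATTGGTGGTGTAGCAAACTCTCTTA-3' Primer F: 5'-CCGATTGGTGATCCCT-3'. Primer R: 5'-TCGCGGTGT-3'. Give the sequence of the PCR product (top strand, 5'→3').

5'-CCGATTGGTGATCCCTATGTAGACTGACCTCGGACACCGCGA-3'

The forward primer matches the template at positions 22–37.
Taking the reverse complement of TCGCGGTGT gives ACACCGCGA, found at positions 55–63 on the template; the primer anneals here to the top strand with its 3' end pointing upstream.
The product is the template from position 22 through 63 (42 bp).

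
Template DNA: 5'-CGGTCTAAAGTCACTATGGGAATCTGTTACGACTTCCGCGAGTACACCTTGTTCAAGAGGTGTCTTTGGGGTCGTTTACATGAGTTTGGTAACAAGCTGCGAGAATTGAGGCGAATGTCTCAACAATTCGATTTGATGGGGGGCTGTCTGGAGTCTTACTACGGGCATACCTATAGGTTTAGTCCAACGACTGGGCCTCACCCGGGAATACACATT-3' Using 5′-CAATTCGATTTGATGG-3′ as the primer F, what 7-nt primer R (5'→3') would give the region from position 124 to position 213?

5'-GTGTATT-3'

The product's 3' end on the top strand is position 213.
The reverse primer anneals to the top strand over positions 207–213, i.e. to AATACAC.
Its sequence written 5'→3' is the reverse complement: GTGTATT.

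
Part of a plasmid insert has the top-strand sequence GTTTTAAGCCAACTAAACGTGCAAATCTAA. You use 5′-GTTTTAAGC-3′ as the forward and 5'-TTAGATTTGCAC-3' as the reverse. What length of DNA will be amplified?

30 bp

Forward primer GTTTTAAGC is found on the top strand at positions 1–9.
Reverse complement of the reverse primer: GTGCAAATCTAA. This occurs on the top strand at positions 19–30.
Amplicon spans positions 1–30: 30 bp.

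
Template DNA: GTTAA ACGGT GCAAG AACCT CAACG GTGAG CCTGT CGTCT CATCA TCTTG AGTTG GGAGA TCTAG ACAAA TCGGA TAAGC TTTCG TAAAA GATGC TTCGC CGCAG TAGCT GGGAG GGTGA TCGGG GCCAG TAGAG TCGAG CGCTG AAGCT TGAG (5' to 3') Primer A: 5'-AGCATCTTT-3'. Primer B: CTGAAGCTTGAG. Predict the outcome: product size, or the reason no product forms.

Primer A (AGCATCTTT) has reverse complement AAAGATGCT, which matches the top strand at positions 88–96; primer A anneals to the top strand there with its 3' end pointing upstream toward position 88.
Primer B (CTGAAGCTTGAG) matches the top strand directly at positions 143–154; it anneals to the bottom strand with its 3' end pointing downstream toward position 154.
The 3' ends diverge (primer A extends toward position 1, primer B toward position 154), so the primers never converge on a shared product.

No product — the primers' 3' ends point away from each other.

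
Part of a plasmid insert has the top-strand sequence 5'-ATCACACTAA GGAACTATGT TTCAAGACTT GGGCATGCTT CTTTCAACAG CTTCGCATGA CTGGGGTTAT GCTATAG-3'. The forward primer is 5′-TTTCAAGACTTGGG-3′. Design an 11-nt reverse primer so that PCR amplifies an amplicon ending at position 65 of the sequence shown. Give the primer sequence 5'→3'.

The forward primer binds at positions 20–33; the product's 3' end on the top strand is position 65.
The reverse primer anneals to the top strand over positions 55–65, i.e. to GCATGACTGGG.
Its sequence written 5'→3' is the reverse complement: CCCAGTCATGC.

5'-CCCAGTCATGC-3'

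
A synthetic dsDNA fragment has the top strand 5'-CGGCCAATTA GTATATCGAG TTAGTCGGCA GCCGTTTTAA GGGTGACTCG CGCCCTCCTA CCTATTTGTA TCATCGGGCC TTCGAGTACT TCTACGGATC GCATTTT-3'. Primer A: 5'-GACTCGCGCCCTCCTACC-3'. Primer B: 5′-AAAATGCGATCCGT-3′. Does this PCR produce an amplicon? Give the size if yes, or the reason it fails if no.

Yes — a 63 bp product.

Primer A (GACTCGCGCCCTCCTACC) matches the top strand at positions 45–62; it acts as a forward primer.
Primer B's reverse complement is ACGGATCGCATTTT, matching the top strand at positions 94–107; it acts as a reverse primer.
The 3' ends face each other across positions 45–107, giving a 63 bp product.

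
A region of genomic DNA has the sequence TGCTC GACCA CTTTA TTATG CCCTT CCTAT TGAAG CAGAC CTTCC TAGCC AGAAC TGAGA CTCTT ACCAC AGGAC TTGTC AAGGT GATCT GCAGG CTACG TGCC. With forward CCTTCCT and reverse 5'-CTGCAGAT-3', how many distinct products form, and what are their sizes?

The forward primer CCTTCCT matches the top strand at positions 22–28, 40–46.
The reverse primer's reverse complement is ATCTGCAG, matching at positions 87–94.
Each forward site pairs with the reverse site to give a product ending at position 94: sizes 73, 55 bp.

Two products: 73 bp, 55 bp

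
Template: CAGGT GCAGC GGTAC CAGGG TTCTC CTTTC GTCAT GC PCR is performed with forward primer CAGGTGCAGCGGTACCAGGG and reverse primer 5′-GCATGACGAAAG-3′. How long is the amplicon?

The forward primer matches the template at positions 1–20.
The reverse primer's reverse complement is CTTTCGTCATGC, which matches the template at positions 26–37.
Product length = (reverse-primer end) − (forward-primer start) + 1 = 37 − 1 + 1 = 37 bp.

37 bp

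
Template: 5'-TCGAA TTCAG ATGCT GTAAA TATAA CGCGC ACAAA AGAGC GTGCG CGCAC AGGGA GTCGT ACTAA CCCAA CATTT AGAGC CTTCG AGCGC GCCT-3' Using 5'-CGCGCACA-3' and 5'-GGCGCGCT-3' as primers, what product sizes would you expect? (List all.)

The forward primer CGCGCACA matches the top strand at positions 26–33, 44–51.
The reverse primer's reverse complement is AGCGCGCC, matching at positions 86–93.
Each forward site pairs with the reverse site to give a product ending at position 93: sizes 68, 50 bp.

68 bp, 50 bp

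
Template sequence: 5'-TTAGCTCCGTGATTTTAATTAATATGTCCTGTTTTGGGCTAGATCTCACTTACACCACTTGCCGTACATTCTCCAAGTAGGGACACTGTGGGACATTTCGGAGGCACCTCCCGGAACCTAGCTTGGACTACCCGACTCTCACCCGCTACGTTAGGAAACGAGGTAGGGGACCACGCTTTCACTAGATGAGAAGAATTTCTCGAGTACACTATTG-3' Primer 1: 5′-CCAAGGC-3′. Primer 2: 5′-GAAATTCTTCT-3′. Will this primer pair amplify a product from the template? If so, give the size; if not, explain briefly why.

Primer 1 (CCAAGGC) does not match the top strand, and its reverse complement GCCTTGG does not match either.
With no annealing site for primer 1, no amplification occurs.

No product — primer 1 has no binding site in the template.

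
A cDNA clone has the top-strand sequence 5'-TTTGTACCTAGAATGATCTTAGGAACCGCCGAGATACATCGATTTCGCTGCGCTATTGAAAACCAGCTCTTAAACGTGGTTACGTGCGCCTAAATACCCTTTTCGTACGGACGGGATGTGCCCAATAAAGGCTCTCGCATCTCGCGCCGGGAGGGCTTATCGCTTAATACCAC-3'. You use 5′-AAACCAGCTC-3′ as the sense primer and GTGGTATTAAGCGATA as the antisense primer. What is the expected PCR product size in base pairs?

114 bp

The forward primer matches the template at positions 60–69.
Taking the reverse complement of GTGGTATTAAGCGATA gives TATCGCTTAATACCAC, found at positions 158–173 on the template; the primer anneals here to the top strand with its 3' end pointing upstream.
Amplicon spans positions 60–173: 114 bp.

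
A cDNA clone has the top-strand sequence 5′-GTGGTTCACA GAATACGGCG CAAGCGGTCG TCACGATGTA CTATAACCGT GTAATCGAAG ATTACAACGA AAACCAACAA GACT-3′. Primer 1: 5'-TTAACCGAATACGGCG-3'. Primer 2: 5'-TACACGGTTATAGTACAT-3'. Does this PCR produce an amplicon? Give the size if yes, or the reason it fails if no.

No product — primer 1 has no binding site in the template.

Primer 1 (TTAACCGAATACGGCG) does not match the top strand, and its reverse complement CGCCGTATTCGGTTAA does not match either.
With no annealing site for primer 1, no amplification occurs.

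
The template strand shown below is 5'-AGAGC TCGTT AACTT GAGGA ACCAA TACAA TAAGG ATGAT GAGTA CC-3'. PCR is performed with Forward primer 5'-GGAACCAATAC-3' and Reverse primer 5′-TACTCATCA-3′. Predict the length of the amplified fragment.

28 bp

Scanning the template, GGAACCAATAC occurs at positions 18–28; this primer anneals to the bottom strand there with its 3' end pointing downstream.
Reverse complement of the reverse primer: TGATGAGTA. This occurs on the top strand at positions 37–45.
The product runs from position 18 to position 45, so its length is 45 − 18 + 1 = 28 bp.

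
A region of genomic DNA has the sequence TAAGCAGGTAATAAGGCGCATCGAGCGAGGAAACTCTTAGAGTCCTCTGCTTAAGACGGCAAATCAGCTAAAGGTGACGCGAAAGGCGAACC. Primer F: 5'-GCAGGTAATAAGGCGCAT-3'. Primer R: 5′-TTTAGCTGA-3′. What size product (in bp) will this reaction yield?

69 bp

Scanning the template, GCAGGTAATAAGGCGCAT occurs at positions 4–21; this primer anneals to the bottom strand there with its 3' end pointing downstream.
Reverse complement of the reverse primer: TCAGCTAAA. This occurs on the top strand at positions 64–72.
Product length = (reverse-primer end) − (forward-primer start) + 1 = 72 − 4 + 1 = 69 bp.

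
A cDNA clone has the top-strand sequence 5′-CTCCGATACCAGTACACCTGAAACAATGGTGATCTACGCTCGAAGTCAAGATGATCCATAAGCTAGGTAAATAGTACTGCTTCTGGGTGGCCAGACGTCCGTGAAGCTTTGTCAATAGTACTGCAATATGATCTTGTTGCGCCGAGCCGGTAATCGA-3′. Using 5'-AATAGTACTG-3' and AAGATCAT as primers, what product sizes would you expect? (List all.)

The forward primer AATAGTACTG matches the top strand at positions 70–79, 114–123.
The reverse primer's reverse complement is ATGATCTT, matching at positions 128–135.
Each forward site pairs with the reverse site to give a product ending at position 135: sizes 66, 22 bp.

66 bp, 22 bp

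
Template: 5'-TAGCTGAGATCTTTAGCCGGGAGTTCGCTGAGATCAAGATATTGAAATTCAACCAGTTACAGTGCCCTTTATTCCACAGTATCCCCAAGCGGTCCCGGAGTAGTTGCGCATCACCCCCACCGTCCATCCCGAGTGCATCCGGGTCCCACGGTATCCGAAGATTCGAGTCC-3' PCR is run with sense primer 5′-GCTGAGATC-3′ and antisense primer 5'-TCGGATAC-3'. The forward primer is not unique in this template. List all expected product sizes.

The forward primer GCTGAGATC matches the top strand at positions 3–11, 27–35.
The reverse primer's reverse complement is GTATCCGA, matching at positions 151–158.
Each forward site pairs with the reverse site to give a product ending at position 158: sizes 156, 132 bp.

156 bp, 132 bp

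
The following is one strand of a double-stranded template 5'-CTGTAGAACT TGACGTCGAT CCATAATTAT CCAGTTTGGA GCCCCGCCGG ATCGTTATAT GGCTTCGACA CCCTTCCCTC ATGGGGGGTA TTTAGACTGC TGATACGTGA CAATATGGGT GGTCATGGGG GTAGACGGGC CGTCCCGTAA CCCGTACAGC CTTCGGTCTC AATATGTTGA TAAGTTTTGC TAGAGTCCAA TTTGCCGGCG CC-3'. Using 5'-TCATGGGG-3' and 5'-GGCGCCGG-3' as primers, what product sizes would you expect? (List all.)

134 bp, 90 bp

The forward primer TCATGGGG matches the top strand at positions 79–86, 123–130.
The reverse primer's reverse complement is CCGGCGCC, matching at positions 205–212.
Each forward site pairs with the reverse site to give a product ending at position 212: sizes 134, 90 bp.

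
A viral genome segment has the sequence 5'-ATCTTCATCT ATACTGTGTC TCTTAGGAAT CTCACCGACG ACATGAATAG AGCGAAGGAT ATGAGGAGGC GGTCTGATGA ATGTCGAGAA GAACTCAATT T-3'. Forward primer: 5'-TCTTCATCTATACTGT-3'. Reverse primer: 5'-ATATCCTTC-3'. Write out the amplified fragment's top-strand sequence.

5'-TCTTCATCTATACTGTGTCTCTTAGGAATCTCACCGACGACATGAATAGAGCGAAGGATAT-3'

Scanning the template, TCTTCATCTATACTGT occurs at positions 2–17; this primer anneals to the bottom strand there with its 3' end pointing downstream.
The reverse primer's reverse complement is GAAGGATAT, which matches the template at positions 54–62.
The product is the template from position 2 through 62 (61 bp).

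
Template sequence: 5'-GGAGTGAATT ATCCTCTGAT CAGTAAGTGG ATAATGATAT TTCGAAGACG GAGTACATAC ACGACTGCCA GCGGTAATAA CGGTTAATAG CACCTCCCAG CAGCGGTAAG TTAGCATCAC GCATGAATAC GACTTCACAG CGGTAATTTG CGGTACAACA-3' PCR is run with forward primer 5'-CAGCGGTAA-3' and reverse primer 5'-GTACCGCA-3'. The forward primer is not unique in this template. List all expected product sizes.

88 bp, 56 bp, 19 bp

The forward primer CAGCGGTAA matches the top strand at positions 69–77, 101–109, 138–146.
The reverse primer's reverse complement is TGCGGTAC, matching at positions 149–156.
Each forward site pairs with the reverse site to give a product ending at position 156: sizes 88, 56, 19 bp.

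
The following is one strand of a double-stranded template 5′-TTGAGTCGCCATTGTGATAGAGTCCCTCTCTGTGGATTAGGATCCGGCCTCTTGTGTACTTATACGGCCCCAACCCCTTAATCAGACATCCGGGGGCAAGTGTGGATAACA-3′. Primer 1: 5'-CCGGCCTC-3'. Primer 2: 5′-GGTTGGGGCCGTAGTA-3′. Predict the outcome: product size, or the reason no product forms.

No product — primer 2 has no binding site in the template.

Primer 2 (GGTTGGGGCCGTAGTA) does not match the top strand, and its reverse complement TACTACGGCCCCAACC does not match either.
With no annealing site for primer 2, no amplification occurs.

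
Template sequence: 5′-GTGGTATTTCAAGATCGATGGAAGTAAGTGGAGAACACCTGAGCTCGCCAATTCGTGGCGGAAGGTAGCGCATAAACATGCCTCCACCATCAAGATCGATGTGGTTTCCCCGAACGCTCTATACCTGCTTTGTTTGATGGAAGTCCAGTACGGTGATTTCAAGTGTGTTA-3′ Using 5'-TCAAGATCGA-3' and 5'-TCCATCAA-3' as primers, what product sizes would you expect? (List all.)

The forward primer TCAAGATCGA matches the top strand at positions 9–18, 90–99.
The reverse primer's reverse complement is TTGATGGA, matching at positions 134–141.
Each forward site pairs with the reverse site to give a product ending at position 141: sizes 133, 52 bp.

133 bp, 52 bp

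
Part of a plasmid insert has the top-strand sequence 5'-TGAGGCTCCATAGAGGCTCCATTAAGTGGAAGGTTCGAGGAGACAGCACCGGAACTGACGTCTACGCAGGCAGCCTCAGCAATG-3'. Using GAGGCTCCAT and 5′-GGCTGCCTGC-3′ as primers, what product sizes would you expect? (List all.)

The forward primer GAGGCTCCAT matches the top strand at positions 2–11, 13–22.
The reverse primer's reverse complement is GCAGGCAGCC, matching at positions 66–75.
Each forward site pairs with the reverse site to give a product ending at position 75: sizes 74, 63 bp.

74 bp, 63 bp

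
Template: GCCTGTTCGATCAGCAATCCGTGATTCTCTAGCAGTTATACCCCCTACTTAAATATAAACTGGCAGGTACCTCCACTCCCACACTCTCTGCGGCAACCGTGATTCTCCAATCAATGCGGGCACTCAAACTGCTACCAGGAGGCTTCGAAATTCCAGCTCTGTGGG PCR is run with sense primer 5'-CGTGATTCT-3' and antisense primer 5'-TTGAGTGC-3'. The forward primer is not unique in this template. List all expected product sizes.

The forward primer CGTGATTCT matches the top strand at positions 20–28, 98–106.
The reverse primer's reverse complement is GCACTCAA, matching at positions 120–127.
Each forward site pairs with the reverse site to give a product ending at position 127: sizes 108, 30 bp.

108 bp, 30 bp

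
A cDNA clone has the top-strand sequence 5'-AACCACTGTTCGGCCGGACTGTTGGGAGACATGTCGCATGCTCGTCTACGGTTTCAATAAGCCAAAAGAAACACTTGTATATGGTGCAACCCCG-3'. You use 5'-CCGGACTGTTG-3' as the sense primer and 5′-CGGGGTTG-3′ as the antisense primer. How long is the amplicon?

81 bp

The forward primer matches the template at positions 14–24.
Reverse complement of the reverse primer: CAACCCCG. This occurs on the top strand at positions 87–94.
The product runs from position 14 to position 94, so its length is 94 − 14 + 1 = 81 bp.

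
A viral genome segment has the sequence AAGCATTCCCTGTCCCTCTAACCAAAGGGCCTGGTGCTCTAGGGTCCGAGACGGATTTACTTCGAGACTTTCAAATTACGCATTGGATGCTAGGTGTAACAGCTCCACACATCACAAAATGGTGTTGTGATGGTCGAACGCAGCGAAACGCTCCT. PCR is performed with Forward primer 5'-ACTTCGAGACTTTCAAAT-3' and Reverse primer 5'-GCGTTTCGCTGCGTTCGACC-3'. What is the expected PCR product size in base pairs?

93 bp

The forward primer matches the template at positions 59–76.
Taking the reverse complement of GCGTTTCGCTGCGTTCGACC gives GGTCGAACGCAGCGAAACGC, found at positions 132–151 on the template; the primer anneals here to the top strand with its 3' end pointing upstream.
The product runs from position 59 to position 151, so its length is 151 − 59 + 1 = 93 bp.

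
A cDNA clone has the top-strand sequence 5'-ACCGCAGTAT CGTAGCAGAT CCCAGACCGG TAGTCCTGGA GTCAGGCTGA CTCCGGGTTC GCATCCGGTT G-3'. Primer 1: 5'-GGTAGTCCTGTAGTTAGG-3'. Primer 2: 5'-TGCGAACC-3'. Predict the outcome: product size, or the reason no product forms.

Primer 1 (GGTAGTCCTGTAGTTAGG) does not match the top strand, and its reverse complement CCTAACTACAGGACTACC does not match either.
With no annealing site for primer 1, no amplification occurs.

No product — primer 1 has no binding site in the template.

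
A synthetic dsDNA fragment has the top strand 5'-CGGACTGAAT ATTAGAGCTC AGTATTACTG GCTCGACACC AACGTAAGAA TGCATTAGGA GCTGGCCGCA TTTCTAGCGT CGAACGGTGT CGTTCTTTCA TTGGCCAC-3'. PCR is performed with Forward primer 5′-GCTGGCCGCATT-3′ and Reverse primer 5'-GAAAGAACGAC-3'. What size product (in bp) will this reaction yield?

The forward primer matches the template at positions 61–72.
The reverse primer's reverse complement is GTCGTTCTTTC, which matches the template at positions 89–99.
The product runs from position 61 to position 99, so its length is 99 − 61 + 1 = 39 bp.

39 bp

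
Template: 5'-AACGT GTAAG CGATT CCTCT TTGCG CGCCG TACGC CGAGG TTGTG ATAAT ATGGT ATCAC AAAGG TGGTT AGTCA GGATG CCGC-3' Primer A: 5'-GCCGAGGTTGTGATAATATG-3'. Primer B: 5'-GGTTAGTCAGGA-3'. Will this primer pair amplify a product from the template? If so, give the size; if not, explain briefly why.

Primer A (GCCGAGGTTGTGATAATATG) matches the top strand at positions 34–53 (3' end points downstream).
Primer B (GGTTAGTCAGGA) also matches the top strand directly, at positions 67–78 — its reverse complement TCCTGACTAACC is not present.
Both primers anneal to the bottom strand with 3' ends pointing the same way, so neither can prime synthesis back toward the other.

No product — both primers anneal to the same strand and extend in the same direction.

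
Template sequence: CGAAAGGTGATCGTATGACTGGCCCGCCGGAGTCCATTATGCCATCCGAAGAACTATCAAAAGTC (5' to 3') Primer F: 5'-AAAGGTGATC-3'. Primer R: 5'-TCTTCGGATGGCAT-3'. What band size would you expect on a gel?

50 bp

Scanning the template, AAAGGTGATC occurs at positions 3–12; this primer anneals to the bottom strand there with its 3' end pointing downstream.
Reverse complement of the reverse primer: ATGCCATCCGAAGA. This occurs on the top strand at positions 39–52.
The product runs from position 3 to position 52, so its length is 52 − 3 + 1 = 50 bp.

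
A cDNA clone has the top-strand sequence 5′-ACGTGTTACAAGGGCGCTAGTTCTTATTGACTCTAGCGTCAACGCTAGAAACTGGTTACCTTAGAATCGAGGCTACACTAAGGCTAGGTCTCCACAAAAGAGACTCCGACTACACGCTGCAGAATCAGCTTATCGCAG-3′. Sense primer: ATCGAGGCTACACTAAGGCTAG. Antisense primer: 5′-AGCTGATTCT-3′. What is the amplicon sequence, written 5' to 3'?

The forward primer matches the template at positions 66–87.
Reverse complement of the reverse primer: AGAATCAGCT. This occurs on the top strand at positions 121–130.
The product is the template from position 66 through 130 (65 bp).

5'-ATCGAGGCTACACTAAGGCTAGGTCTCCACAAAAGAGACTCCGACTACACGCTGCAGAATCAGCT-3'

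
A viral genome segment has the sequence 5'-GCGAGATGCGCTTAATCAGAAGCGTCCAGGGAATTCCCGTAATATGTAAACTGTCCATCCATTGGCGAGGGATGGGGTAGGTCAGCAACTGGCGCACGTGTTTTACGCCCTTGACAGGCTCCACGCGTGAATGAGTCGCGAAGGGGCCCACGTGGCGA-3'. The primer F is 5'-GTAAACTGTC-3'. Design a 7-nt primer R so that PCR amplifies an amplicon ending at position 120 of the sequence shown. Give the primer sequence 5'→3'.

5'-AGCCTGT-3'

The forward primer binds at positions 46–55; the product's 3' end on the top strand is position 120.
The reverse primer anneals to the top strand over positions 114–120, i.e. to ACAGGCT.
Its sequence written 5'→3' is the reverse complement: AGCCTGT.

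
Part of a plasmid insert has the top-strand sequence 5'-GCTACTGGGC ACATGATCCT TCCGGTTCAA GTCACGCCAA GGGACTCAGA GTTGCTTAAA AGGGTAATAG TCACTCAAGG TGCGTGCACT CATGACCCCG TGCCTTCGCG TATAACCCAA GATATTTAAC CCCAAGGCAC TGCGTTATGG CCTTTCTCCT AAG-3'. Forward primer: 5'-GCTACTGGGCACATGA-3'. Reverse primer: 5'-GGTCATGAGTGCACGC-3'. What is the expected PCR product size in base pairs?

97 bp

Forward primer GCTACTGGGCACATGA is found on the top strand at positions 1–16.
Reverse complement of the reverse primer: GCGTGCACTCATGACC. This occurs on the top strand at positions 82–97.
Product length = (reverse-primer end) − (forward-primer start) + 1 = 97 − 1 + 1 = 97 bp.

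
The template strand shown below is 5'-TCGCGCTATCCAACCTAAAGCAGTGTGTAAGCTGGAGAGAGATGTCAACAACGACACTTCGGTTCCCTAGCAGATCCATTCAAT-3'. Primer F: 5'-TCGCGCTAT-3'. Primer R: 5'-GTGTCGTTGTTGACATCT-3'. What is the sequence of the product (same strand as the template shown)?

The forward primer matches the template at positions 1–9.
The reverse primer's reverse complement is AGATGTCAACAACGACAC, which matches the template at positions 40–57.
The product is the template from position 1 through 57 (57 bp).

5'-TCGCGCTATCCAACCTAAAGCAGTGTGTAAGCTGGAGAGAGATGTCAACAACGACAC-3'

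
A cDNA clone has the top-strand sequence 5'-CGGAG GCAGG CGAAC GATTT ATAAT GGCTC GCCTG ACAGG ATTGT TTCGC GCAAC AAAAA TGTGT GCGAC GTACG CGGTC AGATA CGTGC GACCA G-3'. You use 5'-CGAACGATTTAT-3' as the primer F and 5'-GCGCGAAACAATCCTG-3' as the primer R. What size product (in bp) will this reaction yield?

42 bp

The forward primer matches the template at positions 11–22.
Taking the reverse complement of GCGCGAAACAATCCTG gives CAGGATTGTTTCGCGC, found at positions 37–52 on the template; the primer anneals here to the top strand with its 3' end pointing upstream.
The product runs from position 11 to position 52, so its length is 52 − 11 + 1 = 42 bp.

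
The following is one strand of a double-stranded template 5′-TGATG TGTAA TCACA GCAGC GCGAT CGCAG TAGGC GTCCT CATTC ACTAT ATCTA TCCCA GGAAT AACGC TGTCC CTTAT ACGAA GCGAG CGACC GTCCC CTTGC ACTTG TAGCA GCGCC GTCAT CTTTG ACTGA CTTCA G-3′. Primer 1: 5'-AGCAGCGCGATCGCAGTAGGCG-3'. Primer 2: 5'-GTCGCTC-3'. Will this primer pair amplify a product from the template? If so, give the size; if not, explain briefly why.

Yes — an 80 bp product.

Primer 1 (AGCAGCGCGATCGCAGTAGGCG) matches the top strand at positions 15–36; it acts as a forward primer.
Primer 2's reverse complement is GAGCGAC, matching the top strand at positions 88–94; it acts as a reverse primer.
The 3' ends face each other across positions 15–94, giving an 80 bp product.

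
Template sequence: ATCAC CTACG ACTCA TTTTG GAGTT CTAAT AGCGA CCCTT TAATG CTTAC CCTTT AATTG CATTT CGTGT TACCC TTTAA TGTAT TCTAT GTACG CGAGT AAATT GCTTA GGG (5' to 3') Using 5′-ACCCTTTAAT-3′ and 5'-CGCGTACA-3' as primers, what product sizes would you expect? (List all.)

The forward primer ACCCTTTAAT matches the top strand at positions 35–44, 49–58, 72–81.
The reverse primer's reverse complement is TGTACGCG, matching at positions 90–97.
Each forward site pairs with the reverse site to give a product ending at position 97: sizes 63, 49, 26 bp.

63 bp, 49 bp, 26 bp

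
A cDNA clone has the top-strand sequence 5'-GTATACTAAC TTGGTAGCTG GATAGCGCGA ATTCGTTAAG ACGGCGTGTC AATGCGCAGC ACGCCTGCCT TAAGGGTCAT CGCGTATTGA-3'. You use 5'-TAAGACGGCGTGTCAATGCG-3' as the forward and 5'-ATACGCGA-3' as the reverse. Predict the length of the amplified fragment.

51 bp

Scanning the template, TAAGACGGCGTGTCAATGCG occurs at positions 37–56; this primer anneals to the bottom strand there with its 3' end pointing downstream.
Reverse complement of the reverse primer: TCGCGTAT. This occurs on the top strand at positions 80–87.
Product length = (reverse-primer end) − (forward-primer start) + 1 = 87 − 37 + 1 = 51 bp.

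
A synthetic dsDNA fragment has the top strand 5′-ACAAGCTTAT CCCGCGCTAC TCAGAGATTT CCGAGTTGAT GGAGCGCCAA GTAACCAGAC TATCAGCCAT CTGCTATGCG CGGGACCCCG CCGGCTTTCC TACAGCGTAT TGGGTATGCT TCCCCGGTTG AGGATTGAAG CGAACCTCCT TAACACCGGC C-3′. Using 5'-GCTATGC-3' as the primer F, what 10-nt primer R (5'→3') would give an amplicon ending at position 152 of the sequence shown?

The forward primer binds at positions 73–79; the product's 3' end on the top strand is position 152.
The reverse primer anneals to the top strand over positions 143–152, i.e. to AACCTCCTTA.
Its sequence written 5'→3' is the reverse complement: TAAGGAGGTT.

5'-TAAGGAGGTT-3'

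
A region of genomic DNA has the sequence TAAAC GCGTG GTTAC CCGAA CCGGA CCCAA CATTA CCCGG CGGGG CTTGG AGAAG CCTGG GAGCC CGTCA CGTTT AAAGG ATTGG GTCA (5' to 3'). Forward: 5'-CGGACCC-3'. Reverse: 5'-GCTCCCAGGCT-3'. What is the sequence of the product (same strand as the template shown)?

Scanning the template, CGGACCC occurs at positions 22–28; this primer anneals to the bottom strand there with its 3' end pointing downstream.
Reverse complement of the reverse primer: AGCCTGGGAGC. This occurs on the top strand at positions 54–64.
The product is the template from position 22 through 64 (43 bp).

5'-CGGACCCAACATTACCCGGCGGGGCTTGGAGAAGCCTGGGAGC-3'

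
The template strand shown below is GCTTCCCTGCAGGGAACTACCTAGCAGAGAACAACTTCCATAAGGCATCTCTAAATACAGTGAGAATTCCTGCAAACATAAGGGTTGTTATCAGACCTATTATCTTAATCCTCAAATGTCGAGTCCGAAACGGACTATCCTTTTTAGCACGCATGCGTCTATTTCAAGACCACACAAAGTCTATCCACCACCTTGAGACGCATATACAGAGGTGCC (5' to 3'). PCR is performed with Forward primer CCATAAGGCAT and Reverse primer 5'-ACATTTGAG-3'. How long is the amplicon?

82 bp

The forward primer matches the template at positions 38–48.
Reverse complement of the reverse primer: CTCAAATGT. This occurs on the top strand at positions 111–119.
Amplicon spans positions 38–119: 82 bp.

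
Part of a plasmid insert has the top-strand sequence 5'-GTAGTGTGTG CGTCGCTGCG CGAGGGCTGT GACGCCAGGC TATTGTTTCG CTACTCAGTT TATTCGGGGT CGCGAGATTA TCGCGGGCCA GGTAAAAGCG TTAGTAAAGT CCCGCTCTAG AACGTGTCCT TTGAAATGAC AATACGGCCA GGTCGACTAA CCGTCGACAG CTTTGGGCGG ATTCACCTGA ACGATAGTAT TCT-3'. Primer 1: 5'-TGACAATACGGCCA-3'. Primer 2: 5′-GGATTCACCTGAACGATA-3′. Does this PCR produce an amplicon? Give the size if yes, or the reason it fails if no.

No product — both primers anneal to the same strand and extend in the same direction.

Primer 1 (TGACAATACGGCCA) matches the top strand at positions 137–150 (3' end points downstream).
Primer 2 (GGATTCACCTGAACGATA) also matches the top strand directly, at positions 179–196 — its reverse complement TATCGTTCAGGTGAATCC is not present.
Both primers anneal to the bottom strand with 3' ends pointing the same way, so neither can prime synthesis back toward the other.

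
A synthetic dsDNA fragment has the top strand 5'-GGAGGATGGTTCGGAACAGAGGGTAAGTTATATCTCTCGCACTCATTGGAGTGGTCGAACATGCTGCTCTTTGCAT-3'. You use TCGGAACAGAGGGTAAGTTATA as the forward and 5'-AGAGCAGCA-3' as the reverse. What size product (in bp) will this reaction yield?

Scanning the template, TCGGAACAGAGGGTAAGTTATA occurs at positions 11–32; this primer anneals to the bottom strand there with its 3' end pointing downstream.
The reverse primer's reverse complement is TGCTGCTCT, which matches the template at positions 62–70.
Amplicon spans positions 11–70: 60 bp.

60 bp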